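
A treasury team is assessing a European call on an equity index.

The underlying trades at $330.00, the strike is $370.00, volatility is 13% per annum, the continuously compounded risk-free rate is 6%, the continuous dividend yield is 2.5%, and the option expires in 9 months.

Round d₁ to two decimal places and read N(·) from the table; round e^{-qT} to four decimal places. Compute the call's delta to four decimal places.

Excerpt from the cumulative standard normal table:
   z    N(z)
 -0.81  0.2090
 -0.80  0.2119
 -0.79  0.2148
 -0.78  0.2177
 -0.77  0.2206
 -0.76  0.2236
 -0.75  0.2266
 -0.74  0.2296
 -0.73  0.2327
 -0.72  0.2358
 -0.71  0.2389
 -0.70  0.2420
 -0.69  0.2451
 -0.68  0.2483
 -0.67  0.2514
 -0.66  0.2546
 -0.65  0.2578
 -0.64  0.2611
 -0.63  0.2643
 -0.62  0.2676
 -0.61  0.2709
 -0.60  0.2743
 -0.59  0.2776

0.2284

σ√T = 0.13·√0.75 = 0.1126
ln(S/K) + (r − q + σ²/2)T = ln(330/370) + (0.06 − 0.025 + 0.13²/2)·0.75 = -0.1144 + 0.0326 = -0.0818
d₁ = -0.0818 / 0.1126 = -0.7268 → -0.73
N(d₁) = N(-0.73) = 0.2327
Δ_call = exp(−qT)·N(d₁) = 0.9814·0.2327 = 0.2284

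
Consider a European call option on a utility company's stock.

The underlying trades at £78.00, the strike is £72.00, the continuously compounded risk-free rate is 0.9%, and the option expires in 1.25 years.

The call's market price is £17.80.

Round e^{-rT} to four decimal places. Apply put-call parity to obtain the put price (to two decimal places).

£10.99

e^(−rT) = e^(−0.009·1.25) = 0.9888
Put-call parity: C − P = S − K·e^(−rT) = 78 − 72·0.9888 = 78 − 71.1936 = 6.8064
P = C − (C − P) = 17.80 − (6.8064) = 10.9936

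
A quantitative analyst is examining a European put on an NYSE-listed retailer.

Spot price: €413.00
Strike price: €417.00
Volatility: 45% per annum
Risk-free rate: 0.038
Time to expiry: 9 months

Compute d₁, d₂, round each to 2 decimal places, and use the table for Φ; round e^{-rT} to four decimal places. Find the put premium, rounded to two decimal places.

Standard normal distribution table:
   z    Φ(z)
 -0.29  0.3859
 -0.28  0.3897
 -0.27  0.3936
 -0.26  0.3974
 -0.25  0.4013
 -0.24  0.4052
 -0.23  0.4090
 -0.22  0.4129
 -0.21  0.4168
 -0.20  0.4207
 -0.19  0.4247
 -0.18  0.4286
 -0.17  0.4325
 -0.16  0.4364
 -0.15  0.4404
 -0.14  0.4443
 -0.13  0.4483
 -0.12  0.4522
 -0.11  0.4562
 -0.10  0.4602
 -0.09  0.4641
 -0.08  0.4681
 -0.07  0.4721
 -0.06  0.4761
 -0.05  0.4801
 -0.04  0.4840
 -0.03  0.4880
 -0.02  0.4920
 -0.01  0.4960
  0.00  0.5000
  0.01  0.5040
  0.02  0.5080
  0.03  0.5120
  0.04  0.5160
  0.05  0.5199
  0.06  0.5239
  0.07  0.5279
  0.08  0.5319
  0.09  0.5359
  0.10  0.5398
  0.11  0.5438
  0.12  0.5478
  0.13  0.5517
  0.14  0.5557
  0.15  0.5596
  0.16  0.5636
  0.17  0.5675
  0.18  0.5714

€59.45

T = 0.75;  σ√T = 0.3897
ln(S/K) + (r + σ²/2)T = ln(413/417) + (0.038 + 0.45²/2)·0.75 = -0.0096 + 0.1044 = 0.0948
d₁ = 0.0948 / 0.3897 = 0.2433 → 0.24
d₂ = d₁ − σ√T = 0.2433 − 0.3897 = -0.1465 → -0.15
exp(−rT) = exp(−0.038·0.75) = 0.9719
P = 417·0.9719·N(0.15) − 413·N(-0.24) = 417·0.9719·0.5596 − 413·0.4052 = 226.7960 − 167.3476 = 59.4484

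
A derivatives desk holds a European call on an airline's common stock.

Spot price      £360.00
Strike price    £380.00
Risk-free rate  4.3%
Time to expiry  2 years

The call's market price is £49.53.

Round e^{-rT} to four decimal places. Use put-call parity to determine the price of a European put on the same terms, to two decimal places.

e^(−rT) = e^(−0.043·2) = 0.9176
Put-call parity: C − P = S − K·e^(−rT) = 360 − 380·0.9176 = 360 − 348.6880 = 11.3120
P = C − (C − P) = 49.53 − (11.3120) = 38.2180

£38.22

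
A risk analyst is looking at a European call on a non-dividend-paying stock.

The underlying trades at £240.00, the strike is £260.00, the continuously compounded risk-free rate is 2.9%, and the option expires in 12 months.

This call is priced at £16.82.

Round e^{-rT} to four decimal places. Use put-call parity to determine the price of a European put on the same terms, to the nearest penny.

e^(−rT) = e^(−0.029·1) = 0.9714
Put-call parity: C − P = S − K·e^(−rT) = 240 − 260·0.9714 = 240 − 252.5640 = -12.5640
P = C − (C − P) = 16.82 − (-12.5640) = 29.3840

£29.38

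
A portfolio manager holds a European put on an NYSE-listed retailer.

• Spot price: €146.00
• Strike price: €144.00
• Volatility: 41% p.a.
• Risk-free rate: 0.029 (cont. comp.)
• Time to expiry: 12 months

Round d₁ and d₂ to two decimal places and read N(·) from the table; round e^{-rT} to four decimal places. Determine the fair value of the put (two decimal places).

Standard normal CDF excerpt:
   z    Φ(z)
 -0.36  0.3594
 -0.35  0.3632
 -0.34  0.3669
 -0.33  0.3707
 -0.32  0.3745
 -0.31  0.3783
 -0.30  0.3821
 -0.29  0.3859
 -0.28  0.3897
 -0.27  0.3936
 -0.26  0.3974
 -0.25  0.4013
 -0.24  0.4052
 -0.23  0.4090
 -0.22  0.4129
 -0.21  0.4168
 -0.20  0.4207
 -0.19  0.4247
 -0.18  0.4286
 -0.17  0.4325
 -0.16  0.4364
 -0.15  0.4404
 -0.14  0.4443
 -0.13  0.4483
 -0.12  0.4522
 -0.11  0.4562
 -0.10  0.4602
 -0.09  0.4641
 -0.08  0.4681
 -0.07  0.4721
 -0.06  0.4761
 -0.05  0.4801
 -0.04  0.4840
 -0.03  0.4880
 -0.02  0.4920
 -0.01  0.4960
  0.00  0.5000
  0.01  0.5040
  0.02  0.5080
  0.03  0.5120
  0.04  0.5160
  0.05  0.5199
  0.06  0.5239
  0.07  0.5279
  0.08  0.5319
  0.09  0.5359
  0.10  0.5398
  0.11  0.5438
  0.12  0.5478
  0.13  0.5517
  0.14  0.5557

€20.28

σ√T = 0.41 × 1.0000 = 0.4100
d₁ = [ln(146/144) + (0.029 + ½·0.41²)·1] / (σ√T) = (0.0138 + 0.1130) / 0.4100 = 0.3094 ⇒ 0.31
d₂ = 0.3094 − 0.4100 = -0.1006 ⇒ -0.10
exp(−rT) = exp(−0.029·1) = 0.9714
N(−d₂) = N(0.10) = 0.5398;  N(−d₁) = N(-0.31) = 0.3783
P = 144·0.9714·0.5398 − 146·0.3783 = 75.5081 − 55.2318 = 20.2763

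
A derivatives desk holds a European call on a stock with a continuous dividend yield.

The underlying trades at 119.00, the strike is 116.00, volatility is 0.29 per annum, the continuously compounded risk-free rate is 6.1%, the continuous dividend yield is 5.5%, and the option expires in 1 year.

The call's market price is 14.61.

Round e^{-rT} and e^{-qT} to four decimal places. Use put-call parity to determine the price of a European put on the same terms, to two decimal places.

11.11

e^(−qT) = e^(−0.055·1) = 0.9465;  e^(−rT) = e^(−0.061·1) = 0.9408
Put-call parity: C − P = S·e^(−qT) − K·e^(−rT) = 119·0.9465 − 116·0.9408 = 112.6335 − 109.1328 = 3.5007
P = C − (C − P) = 14.61 − (3.5007) = 11.1093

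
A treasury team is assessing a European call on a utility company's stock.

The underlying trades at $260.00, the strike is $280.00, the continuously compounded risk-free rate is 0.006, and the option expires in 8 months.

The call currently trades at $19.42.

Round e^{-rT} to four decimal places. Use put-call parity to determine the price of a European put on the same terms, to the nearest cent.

$38.30

e^(−rT) = e^(−0.006·0.6667) = 0.9960
Put-call parity: C − P = S − K·e^(−rT) = 260 − 280·0.9960 = 260 − 278.8800 = -18.8800
P = C − (C − P) = 19.42 − (-18.8800) = 38.3000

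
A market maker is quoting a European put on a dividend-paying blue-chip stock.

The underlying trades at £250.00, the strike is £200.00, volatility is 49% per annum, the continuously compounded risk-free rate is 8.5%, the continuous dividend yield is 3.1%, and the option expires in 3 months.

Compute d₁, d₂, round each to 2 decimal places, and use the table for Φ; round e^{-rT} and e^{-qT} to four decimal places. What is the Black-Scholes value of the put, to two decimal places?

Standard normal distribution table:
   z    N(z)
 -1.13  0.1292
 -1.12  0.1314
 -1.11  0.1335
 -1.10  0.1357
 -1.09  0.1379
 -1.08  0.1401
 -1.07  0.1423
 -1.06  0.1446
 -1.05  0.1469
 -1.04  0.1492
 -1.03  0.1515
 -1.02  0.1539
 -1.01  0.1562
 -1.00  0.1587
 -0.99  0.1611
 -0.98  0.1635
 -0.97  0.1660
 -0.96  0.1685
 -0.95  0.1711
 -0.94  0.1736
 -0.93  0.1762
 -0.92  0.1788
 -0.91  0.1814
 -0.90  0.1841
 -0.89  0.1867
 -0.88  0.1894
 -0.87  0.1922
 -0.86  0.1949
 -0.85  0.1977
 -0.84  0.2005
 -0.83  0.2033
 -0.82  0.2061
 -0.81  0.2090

£5.05

σ√T = 0.49 × 0.5000 = 0.2450
ln(S/K) + (r − q + σ²/2)T = ln(250/200) + (0.085 − 0.031 + 0.49²/2)·0.25 = 0.2231 + 0.0435 = 0.2667
d₁ = 0.2667 / 0.2450 = 1.0884 which rounds to 1.09
d₂ = d₁ − σ√T = 1.0884 − 0.2450 = 0.8434 which rounds to 0.84
e^(−qT) = e^(−0.031·0.25) = 0.9923;  e^(−rT) = e^(−0.085·0.25) = 0.9790
P = 200·0.9790·N(-0.84) − 250·0.9923·N(-1.09) = 200·0.9790·0.2005 − 250·0.9923·0.1379 = 39.2579 − 34.2095 = 5.0484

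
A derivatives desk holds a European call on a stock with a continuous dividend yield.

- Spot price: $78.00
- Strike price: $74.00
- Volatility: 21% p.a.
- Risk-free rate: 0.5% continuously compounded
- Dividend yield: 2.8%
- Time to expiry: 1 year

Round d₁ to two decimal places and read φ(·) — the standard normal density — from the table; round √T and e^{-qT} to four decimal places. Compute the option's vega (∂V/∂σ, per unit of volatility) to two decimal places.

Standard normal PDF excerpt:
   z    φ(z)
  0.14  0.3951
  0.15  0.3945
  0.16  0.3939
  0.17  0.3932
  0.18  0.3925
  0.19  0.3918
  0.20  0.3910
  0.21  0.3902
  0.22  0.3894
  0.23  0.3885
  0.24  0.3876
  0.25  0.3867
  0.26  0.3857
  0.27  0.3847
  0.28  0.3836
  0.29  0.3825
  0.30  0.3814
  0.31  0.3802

σ√T = 0.21 × 1.0000 = 0.2100
d₁ = [ln(78/74) + (0.005 − 0.028 + ½·0.21²)·1] / (σ√T) = (0.0526 − 0.0010) / 0.2100 = 0.2462 which rounds to 0.25
√T = √1 = 1.0000
φ(d₁) = φ(0.25) = 0.3867
e^(−qT) = e^(−0.028·1) = 0.9724
vega = S·e^(−qT)·φ(d₁)·√T = 78·0.9724·0.3867·1.0000 = 29.3301

29.33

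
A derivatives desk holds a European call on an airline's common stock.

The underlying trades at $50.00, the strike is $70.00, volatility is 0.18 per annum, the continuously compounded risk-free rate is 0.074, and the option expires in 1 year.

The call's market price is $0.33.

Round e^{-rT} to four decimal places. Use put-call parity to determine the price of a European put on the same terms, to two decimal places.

$15.34

exp(−rT) = exp(−0.074·1) = 0.9287
Put-call parity: C − P = S − K·e^(−rT) = 50 − 70·0.9287 = 50 − 65.0090 = -15.0090
P = C − (C − P) = 0.33 − (-15.0090) = 15.3390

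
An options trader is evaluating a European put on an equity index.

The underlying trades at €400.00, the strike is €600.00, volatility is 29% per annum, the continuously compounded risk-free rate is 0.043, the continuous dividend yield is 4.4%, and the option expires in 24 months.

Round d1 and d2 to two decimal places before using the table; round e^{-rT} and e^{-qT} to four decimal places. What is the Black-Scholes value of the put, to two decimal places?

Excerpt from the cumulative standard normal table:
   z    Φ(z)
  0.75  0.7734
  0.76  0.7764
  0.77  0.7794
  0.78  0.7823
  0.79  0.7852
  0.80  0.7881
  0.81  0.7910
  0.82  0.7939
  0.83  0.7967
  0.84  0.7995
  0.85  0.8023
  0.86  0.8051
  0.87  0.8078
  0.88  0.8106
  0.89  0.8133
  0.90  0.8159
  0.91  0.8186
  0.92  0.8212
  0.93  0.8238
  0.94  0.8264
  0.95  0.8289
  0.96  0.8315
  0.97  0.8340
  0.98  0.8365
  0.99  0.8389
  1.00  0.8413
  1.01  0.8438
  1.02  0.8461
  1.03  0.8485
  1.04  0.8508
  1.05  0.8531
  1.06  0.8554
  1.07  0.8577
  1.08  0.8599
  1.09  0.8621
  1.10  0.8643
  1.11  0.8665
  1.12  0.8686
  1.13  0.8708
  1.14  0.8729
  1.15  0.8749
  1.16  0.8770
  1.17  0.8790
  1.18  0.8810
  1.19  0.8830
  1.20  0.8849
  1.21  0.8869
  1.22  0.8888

€199.56

σ√T = 0.29·√2 = 0.4101
d₁ = [ln(400/600) + (0.043 − 0.044 + 0.29²/2)·2] / 0.4101 = [-0.4055 + 0.0821] / 0.4101 = -0.7885 which rounds to -0.79
d₂ = d₁ − σ√T = -0.7885 − 0.4101 = -1.1986 which rounds to -1.20
exp(−qT) = exp(−0.044·2) = 0.9158;  exp(−rT) = exp(−0.043·2) = 0.9176
N(−d₂) = N(1.20) = 0.8849;  N(−d₁) = N(0.79) = 0.7852
P = 600·0.9176·0.8849 − 400·0.9158·0.7852 = 487.1905 − 287.6345 = 199.5561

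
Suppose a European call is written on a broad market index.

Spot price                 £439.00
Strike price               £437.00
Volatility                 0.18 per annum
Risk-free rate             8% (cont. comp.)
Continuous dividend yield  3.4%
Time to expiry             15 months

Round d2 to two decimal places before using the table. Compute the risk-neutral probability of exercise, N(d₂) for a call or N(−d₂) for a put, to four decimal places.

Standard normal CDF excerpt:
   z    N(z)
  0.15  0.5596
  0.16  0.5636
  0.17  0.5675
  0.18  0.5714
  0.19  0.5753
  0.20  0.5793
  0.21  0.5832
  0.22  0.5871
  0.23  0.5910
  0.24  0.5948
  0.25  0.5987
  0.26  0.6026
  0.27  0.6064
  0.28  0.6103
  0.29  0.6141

σ√T = 0.18 × 1.1180 = 0.2012
d₁ = [ln(439/437) + (0.08 − 0.034 + ½·0.18²)·1.25] / (σ√T) = (0.0046 + 0.0777) / 0.2012 = 0.4090 → 0.41
d₂ = 0.4090 − 0.2012 = 0.2078 → 0.21
Risk-neutral Pr[S_T > K] = N(d₂) = N(0.21) = 0.5832

0.5832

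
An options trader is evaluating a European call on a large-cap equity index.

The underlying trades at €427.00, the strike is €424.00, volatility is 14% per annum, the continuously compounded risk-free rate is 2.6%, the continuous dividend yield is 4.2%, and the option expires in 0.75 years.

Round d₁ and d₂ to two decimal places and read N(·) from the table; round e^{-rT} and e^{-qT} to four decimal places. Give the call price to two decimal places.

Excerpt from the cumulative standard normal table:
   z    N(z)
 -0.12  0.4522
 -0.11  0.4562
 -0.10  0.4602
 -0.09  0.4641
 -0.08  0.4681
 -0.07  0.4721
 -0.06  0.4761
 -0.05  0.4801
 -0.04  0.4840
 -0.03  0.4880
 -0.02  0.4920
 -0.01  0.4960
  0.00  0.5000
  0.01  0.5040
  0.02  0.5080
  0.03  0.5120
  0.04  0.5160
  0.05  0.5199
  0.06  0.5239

€18.83

σ√T = 0.14·√0.75 = 0.1212
d₁ = [ln(427/424) + (0.026 − 0.042 + 0.14²/2)·0.75] / 0.1212 = [0.0071 − 0.0047] / 0.1212 = 0.0198 which rounds to 0.02
d₂ = d₁ − σ√T = 0.0198 − 0.1212 = -0.1014 which rounds to -0.10
e^(−qT) = e^(−0.042·0.75) = 0.9690;  e^(−rT) = e^(−0.026·0.75) = 0.9807
N(d₁) = N(0.02) = 0.5080;  N(d₂) = N(-0.10) = 0.4602
C = 427·0.9690·0.5080 − 424·0.9807·0.4602 = 210.1916 − 191.3589 = 18.8327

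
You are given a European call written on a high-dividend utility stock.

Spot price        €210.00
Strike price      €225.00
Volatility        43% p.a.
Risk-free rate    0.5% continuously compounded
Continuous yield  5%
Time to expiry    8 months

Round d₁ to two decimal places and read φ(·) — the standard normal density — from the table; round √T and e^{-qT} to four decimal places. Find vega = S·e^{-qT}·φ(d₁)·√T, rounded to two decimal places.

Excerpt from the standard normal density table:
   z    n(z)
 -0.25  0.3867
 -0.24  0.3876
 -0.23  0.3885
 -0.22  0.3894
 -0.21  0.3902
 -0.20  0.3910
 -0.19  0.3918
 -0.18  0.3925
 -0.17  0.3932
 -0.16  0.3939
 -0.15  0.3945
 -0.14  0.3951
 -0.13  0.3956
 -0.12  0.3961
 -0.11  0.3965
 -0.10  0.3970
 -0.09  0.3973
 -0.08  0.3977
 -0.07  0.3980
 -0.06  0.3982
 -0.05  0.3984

65.76

σ√T = 0.43 × 0.8165 = 0.3511
ln(S/K) + (r − q + σ²/2)T = ln(210/225) + (0.005 − 0.05 + 0.43²/2)·0.6667 = -0.0690 + 0.0316 = -0.0374
d₁ = -0.0374 / 0.3511 = -0.1064 ≈ -0.11
√T = √0.6667 = 0.8165
φ(d₁) = φ(-0.11) = 0.3965
exp(−qT) = exp(−0.05·0.6667) = 0.9672
vega = S·exp(−qT)·φ(d₁)·√T = 210·0.9672·0.3965·0.8165 = 65.7559
(The put has the same vega.)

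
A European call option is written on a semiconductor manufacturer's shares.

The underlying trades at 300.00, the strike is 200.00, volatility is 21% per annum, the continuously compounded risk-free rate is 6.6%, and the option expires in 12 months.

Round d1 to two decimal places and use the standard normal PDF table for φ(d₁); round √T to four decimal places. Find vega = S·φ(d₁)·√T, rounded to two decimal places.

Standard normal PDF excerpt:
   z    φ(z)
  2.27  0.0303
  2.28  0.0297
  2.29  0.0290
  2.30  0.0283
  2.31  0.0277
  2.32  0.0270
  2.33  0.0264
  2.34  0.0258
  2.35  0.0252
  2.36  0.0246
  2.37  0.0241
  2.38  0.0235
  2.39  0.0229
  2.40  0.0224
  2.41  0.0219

σ√T = 0.21·√1 = 0.2100
d₁ = [ln(300/200) + (0.066 + 0.21²/2)·1] / 0.2100 = [0.4055 + 0.0881] / 0.2100 = 2.3501 ⇒ 2.35
√T = √1 = 1.0000
φ(d₁) = φ(2.35) = 0.0252
vega = S·φ(d₁)·√T = 300·0.0252·1.0000 = 7.5600

7.56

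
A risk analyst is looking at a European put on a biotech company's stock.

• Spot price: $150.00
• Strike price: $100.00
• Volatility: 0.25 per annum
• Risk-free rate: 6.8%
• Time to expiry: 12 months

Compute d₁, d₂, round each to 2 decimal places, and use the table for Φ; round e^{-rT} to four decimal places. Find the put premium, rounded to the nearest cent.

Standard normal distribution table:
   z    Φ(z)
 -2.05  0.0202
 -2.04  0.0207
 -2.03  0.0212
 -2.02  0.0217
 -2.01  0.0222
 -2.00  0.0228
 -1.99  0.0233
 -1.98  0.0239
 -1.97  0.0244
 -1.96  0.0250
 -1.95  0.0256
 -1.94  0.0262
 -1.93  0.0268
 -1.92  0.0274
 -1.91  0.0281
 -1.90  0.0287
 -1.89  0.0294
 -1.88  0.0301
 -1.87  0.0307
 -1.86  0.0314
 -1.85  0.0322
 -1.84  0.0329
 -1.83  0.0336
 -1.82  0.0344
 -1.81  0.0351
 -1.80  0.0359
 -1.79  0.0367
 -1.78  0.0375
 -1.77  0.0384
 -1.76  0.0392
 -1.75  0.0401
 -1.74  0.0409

σ√T = 0.25·√1 = 0.2500
d₁ = [ln(150/100) + (0.068 + ½·0.25²)·1] / (σ√T) = (0.4055 + 0.0993) / 0.2500 = 2.0189 ≈ 2.02
d₂ = 2.0189 − 0.2500 = 1.7689 ≈ 1.77
e^(−rT) = e^(−0.068·1) = 0.9343
N(−d₂) = N(-1.77) = 0.0384;  N(−d₁) = N(-2.02) = 0.0217
P = 100·0.9343·0.0384 − 150·0.0217 = 3.5877 − 3.2550 = 0.3327

$0.33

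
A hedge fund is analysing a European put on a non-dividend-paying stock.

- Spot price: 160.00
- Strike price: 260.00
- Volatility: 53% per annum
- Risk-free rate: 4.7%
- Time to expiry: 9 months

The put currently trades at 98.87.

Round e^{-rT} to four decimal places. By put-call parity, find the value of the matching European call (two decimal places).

exp(−rT) = exp(−0.047·0.75) = 0.9654
Put-call parity: C − P = S − K·e^(−rT) = 160 − 260·0.9654 = 160 − 251.0040 = -91.0040
C = P + (C − P) = 98.87 + (-91.0040) = 7.8660

7.87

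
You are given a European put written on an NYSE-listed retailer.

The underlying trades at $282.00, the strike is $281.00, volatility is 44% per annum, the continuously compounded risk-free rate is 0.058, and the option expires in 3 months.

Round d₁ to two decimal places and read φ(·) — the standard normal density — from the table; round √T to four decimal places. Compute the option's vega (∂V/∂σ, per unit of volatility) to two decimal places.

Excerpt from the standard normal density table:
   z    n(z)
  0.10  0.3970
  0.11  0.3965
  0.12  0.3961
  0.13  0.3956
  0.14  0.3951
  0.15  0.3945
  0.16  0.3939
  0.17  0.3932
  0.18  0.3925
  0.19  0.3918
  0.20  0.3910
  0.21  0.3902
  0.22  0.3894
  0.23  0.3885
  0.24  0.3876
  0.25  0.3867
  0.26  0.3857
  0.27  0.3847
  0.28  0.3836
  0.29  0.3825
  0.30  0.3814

55.24

σ√T = 0.44·√0.25 = 0.2200
ln(S/K) + (r + σ²/2)T = ln(282/281) + (0.058 + 0.44²/2)·0.25 = 0.0036 + 0.0387 = 0.0423
d₁ = 0.0423 / 0.2200 = 0.1921 ⇒ 0.19
√T = √0.25 = 0.5000
φ(d₁) = φ(0.19) = 0.3918
vega = S·φ(d₁)·√T = 282·0.3918·0.5000 = 55.2438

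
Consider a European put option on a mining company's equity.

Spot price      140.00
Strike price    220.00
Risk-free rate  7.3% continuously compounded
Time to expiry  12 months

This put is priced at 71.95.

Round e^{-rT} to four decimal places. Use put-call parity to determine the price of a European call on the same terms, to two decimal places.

exp(−rT) = exp(−0.073·1) = 0.9296
Put-call parity: C − P = S − K·e^(−rT) = 140 − 220·0.9296 = 140 − 204.5120 = -64.5120
C = P + (C − P) = 71.95 + (-64.5120) = 7.4380

7.44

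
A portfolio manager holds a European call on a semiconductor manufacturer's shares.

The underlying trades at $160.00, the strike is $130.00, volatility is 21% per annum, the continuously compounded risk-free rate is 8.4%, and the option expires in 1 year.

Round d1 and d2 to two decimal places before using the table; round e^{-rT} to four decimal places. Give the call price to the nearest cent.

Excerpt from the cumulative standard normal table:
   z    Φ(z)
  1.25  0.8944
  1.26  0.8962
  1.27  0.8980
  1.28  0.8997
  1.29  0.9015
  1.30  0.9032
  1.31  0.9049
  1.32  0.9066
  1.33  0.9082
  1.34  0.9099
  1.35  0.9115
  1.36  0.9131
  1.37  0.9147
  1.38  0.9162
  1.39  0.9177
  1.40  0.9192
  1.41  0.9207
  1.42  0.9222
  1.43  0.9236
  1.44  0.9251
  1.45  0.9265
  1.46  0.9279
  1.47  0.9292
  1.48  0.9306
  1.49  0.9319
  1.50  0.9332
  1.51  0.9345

T = 1;  σ√T = 0.2100
d₁ = [ln(160/130) + (0.084 + ½·0.21²)·1] / (σ√T) = (0.2076 + 0.1061) / 0.2100 = 1.4938 → 1.49
d₂ = 1.4938 − 0.2100 = 1.2838 → 1.28
e^(−rT) = e^(−0.084·1) = 0.9194
C = 160·N(1.49) − 130·0.9194·N(1.28) = 160·0.9319 − 130·0.9194·0.8997 = 149.1040 − 107.5339 = 41.5701

$41.57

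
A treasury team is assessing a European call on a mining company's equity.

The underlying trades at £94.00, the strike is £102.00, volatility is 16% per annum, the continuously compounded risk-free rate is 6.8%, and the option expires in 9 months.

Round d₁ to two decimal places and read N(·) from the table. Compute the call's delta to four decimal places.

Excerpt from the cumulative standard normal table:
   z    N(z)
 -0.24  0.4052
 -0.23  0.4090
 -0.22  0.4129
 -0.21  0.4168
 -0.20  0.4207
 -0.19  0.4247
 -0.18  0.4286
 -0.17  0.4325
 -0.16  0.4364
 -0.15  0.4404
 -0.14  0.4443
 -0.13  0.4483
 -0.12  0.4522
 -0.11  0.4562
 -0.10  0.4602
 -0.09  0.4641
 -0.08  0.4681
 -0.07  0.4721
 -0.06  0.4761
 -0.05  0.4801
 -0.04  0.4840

T = 0.75;  σ√T = 0.1386
d₁ = [ln(94/102) + (0.068 + 0.16²/2)·0.75] / 0.1386 = [-0.0817 + 0.0606] / 0.1386 = -0.1521 which rounds to -0.15
N(d₁) = N(-0.15) = 0.4404
Δ_call = N(d₁) = 0.4404

0.4404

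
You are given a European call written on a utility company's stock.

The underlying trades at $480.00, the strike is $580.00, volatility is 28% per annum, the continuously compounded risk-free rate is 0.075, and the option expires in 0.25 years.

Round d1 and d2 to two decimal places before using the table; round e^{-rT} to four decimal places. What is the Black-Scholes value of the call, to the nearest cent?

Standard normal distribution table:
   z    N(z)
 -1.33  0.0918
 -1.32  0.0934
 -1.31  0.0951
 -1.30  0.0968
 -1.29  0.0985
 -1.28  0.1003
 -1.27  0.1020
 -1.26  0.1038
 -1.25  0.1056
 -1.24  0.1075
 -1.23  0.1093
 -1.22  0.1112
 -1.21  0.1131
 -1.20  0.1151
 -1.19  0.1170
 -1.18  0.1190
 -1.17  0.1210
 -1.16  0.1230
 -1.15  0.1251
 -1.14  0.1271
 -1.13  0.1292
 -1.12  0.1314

T = 0.25;  σ√T = 0.1400
d₁ = [ln(480/580) + (0.075 + 0.28²/2)·0.25] / 0.1400 = [-0.1892 + 0.0285] / 0.1400 = -1.1478 ≈ -1.15
d₂ = d₁ − σ√T = -1.1478 − 0.1400 = -1.2878 ≈ -1.29
e^(−rT) = e^(−0.075·0.25) = 0.9814
N(d₁) = N(-1.15) = 0.1251;  N(d₂) = N(-1.29) = 0.0985
C = 480·0.1251 − 580·0.9814·0.0985 = 60.0480 − 56.0674 = 3.9806

$3.98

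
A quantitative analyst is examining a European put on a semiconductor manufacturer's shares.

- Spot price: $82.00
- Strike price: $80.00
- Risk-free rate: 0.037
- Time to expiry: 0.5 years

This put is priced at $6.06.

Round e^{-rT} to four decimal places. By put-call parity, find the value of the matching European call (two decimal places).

e^(−rT) = e^(−0.037·0.5) = 0.9817
Put-call parity: C − P = S − K·e^(−rT) = 82 − 80·0.9817 = 82 − 78.5360 = 3.4640
C = P + (C − P) = 6.06 + (3.4640) = 9.5240

$9.52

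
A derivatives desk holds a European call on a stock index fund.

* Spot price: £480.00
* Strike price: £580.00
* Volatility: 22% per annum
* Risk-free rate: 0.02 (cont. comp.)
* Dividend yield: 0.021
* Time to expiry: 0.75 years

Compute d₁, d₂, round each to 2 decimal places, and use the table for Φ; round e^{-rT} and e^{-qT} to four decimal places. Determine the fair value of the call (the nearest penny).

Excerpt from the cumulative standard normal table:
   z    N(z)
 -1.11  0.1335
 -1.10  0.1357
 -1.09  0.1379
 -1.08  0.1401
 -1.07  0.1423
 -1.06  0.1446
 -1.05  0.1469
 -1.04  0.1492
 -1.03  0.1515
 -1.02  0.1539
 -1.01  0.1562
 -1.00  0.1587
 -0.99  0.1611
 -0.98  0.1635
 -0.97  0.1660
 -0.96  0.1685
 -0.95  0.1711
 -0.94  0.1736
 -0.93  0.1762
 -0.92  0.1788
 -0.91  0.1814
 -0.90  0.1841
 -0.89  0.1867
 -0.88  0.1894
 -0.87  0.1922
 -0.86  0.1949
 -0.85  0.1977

£8.20

σ√T = 0.22 × 0.8660 = 0.1905
d₁ = [ln(480/580) + (0.02 − 0.021 + ½·0.22²)·0.75] / (σ√T) = (-0.1892 + 0.0174) / 0.1905 = -0.9019 ≈ -0.90
d₂ = -0.9019 − 0.1905 = -1.0925 ≈ -1.09
e^(−qT) = e^(−0.021·0.75) = 0.9844;  e^(−rT) = e^(−0.02·0.75) = 0.9851
C = 480·0.9844·N(-0.90) − 580·0.9851·N(-1.09) = 480·0.9844·0.1841 − 580·0.9851·0.1379 = 86.9895 − 78.7903 = 8.1992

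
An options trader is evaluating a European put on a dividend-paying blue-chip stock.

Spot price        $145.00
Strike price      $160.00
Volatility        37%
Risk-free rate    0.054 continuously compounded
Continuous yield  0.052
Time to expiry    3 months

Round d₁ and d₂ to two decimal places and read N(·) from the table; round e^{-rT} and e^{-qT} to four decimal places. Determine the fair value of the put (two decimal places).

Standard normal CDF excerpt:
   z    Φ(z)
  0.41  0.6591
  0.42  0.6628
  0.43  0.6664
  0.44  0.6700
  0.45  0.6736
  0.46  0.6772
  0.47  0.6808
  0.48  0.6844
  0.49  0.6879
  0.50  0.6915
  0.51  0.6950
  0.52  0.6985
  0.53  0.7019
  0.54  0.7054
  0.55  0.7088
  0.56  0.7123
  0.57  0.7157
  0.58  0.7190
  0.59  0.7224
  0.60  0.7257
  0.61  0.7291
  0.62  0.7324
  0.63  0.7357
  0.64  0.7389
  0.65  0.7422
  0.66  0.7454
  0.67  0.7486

$19.72

T = 0.25;  σ√T = 0.1850
ln(S/K) + (r − q + σ²/2)T = ln(145/160) + (0.054 − 0.052 + 0.37²/2)·0.25 = -0.0984 + 0.0176 = -0.0808
d₁ = -0.0808 / 0.1850 = -0.4369 which rounds to -0.44
d₂ = d₁ − σ√T = -0.4369 − 0.1850 = -0.6219 which rounds to -0.62
e^(−qT) = e^(−0.052·0.25) = 0.9871;  e^(−rT) = e^(−0.054·0.25) = 0.9866
P = 160·0.9866·N(0.62) − 145·0.9871·N(0.44) = 160·0.9866·0.7324 − 145·0.9871·0.6700 = 115.6137 − 95.8968 = 19.7170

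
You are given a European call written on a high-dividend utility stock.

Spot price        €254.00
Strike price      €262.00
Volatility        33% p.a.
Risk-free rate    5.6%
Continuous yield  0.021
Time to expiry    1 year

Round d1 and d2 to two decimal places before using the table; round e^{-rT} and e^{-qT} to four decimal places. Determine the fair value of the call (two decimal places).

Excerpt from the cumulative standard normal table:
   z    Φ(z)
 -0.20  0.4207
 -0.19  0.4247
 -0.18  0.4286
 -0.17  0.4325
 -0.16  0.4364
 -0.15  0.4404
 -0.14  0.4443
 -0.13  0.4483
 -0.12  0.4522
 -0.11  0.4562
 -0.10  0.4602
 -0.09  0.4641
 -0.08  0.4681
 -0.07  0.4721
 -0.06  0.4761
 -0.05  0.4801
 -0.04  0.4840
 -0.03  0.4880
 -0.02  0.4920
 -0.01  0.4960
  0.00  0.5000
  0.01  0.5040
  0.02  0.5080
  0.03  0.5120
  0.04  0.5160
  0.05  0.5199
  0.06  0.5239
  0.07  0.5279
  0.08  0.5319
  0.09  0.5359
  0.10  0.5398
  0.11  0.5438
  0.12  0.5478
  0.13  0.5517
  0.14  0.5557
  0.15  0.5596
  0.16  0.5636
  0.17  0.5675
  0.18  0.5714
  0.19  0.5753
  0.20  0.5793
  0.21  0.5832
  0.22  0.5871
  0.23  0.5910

σ√T = 0.33 × 1.0000 = 0.3300
d₁ = [ln(254/262) + (0.056 − 0.021 + 0.33²/2)·1] / 0.3300 = [-0.0310 + 0.0895] / 0.3300 = 0.1771 ≈ 0.18
d₂ = d₁ − σ√T = 0.1771 − 0.3300 = -0.1529 ≈ -0.15
e^(−qT) = e^(−0.021·1) = 0.9792;  e^(−rT) = e^(−0.056·1) = 0.9455
N(d₁) = N(0.18) = 0.5714;  N(d₂) = N(-0.15) = 0.4404
C = 254·0.9792·0.5714 − 262·0.9455·0.4404 = 142.1168 − 109.0963 = 33.0205

€33.02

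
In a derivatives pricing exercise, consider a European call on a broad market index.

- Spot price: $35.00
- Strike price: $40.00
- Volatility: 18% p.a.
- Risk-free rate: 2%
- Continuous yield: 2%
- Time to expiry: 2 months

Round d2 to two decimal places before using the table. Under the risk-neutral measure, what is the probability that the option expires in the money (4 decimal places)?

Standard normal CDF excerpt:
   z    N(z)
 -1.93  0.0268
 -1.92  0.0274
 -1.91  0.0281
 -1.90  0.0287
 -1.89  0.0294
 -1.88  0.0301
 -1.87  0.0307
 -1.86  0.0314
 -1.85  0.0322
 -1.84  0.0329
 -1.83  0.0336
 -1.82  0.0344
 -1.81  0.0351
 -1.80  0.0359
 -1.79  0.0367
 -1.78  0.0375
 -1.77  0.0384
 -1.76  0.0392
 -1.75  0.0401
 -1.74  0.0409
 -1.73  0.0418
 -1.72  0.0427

σ√T = 0.18 × 0.4082 = 0.0735
d₁ = [ln(35/40) + (0.02 − 0.02 + 0.18²/2)·0.1667] / 0.0735 = [-0.1335 + 0.0027] / 0.0735 = -1.7804 ≈ -1.78
d₂ = d₁ − σ√T = -1.7804 − 0.0735 = -1.8539 ≈ -1.85
Pr(exercise) under Q = N(d₂) = 0.0322

0.0322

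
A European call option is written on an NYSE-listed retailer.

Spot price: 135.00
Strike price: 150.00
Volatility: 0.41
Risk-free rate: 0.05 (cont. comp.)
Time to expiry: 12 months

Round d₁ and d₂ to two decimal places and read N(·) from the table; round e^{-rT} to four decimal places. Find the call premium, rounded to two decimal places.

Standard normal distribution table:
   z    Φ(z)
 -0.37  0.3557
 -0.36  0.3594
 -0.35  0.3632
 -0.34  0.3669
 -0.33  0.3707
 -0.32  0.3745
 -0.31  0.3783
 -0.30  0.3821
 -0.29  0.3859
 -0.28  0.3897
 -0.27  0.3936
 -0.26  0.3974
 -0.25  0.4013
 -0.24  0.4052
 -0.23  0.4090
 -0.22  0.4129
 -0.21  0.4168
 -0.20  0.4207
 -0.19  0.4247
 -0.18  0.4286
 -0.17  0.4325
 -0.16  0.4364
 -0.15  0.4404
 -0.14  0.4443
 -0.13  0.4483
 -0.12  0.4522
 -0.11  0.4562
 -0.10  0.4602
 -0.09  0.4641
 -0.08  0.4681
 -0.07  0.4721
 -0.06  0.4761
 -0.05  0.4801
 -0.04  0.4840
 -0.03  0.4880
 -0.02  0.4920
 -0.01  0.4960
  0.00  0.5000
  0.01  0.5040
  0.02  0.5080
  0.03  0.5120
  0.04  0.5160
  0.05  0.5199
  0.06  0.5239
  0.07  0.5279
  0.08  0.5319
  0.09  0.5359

18.92

σ√T = 0.41 × 1.0000 = 0.4100
d₁ = [ln(135/150) + (0.05 + 0.41²/2)·1] / 0.4100 = [-0.1054 + 0.1341] / 0.4100 = 0.0700 which rounds to 0.07
d₂ = d₁ − σ√T = 0.0700 − 0.4100 = -0.3400 which rounds to -0.34
e^(−rT) = e^(−0.05·1) = 0.9512
N(d₁) = N(0.07) = 0.5279;  N(d₂) = N(-0.34) = 0.3669
C = 135·0.5279 − 150·0.9512·0.3669 = 71.2665 − 52.3493 = 18.9172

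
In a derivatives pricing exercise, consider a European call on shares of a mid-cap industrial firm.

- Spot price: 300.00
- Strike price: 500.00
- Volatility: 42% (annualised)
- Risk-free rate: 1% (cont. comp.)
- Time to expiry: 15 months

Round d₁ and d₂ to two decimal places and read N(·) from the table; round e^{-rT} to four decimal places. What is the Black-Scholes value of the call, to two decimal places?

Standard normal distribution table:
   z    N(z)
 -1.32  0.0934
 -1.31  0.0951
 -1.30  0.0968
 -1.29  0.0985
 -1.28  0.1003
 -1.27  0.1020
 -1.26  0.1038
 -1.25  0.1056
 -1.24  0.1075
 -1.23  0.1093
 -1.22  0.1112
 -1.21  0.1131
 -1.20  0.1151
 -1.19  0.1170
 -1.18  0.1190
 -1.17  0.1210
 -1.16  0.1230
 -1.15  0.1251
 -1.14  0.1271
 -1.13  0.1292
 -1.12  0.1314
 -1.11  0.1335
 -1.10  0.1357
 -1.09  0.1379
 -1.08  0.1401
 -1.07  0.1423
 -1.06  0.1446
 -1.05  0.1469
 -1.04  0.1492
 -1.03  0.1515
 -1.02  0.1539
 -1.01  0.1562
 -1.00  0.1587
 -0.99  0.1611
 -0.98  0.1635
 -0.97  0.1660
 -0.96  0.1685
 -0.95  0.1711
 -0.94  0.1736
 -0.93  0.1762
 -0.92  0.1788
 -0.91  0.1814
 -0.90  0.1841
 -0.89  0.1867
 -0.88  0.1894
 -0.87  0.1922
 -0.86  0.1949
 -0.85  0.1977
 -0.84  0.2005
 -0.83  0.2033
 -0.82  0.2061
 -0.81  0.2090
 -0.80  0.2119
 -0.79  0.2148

13.19

T = 1.25;  σ√T = 0.4696
ln(S/K) + (r + σ²/2)T = ln(300/500) + (0.01 + 0.42²/2)·1.25 = -0.5108 + 0.1227 = -0.3881
d₁ = -0.3881 / 0.4696 = -0.8264 ⇒ -0.83
d₂ = d₁ − σ√T = -0.8264 − 0.4696 = -1.2960 ⇒ -1.30
e^(−rT) = e^(−0.01·1.25) = 0.9876
C = 300·N(-0.83) − 500·0.9876·N(-1.30) = 300·0.2033 − 500·0.9876·0.0968 = 60.9900 − 47.7998 = 13.1902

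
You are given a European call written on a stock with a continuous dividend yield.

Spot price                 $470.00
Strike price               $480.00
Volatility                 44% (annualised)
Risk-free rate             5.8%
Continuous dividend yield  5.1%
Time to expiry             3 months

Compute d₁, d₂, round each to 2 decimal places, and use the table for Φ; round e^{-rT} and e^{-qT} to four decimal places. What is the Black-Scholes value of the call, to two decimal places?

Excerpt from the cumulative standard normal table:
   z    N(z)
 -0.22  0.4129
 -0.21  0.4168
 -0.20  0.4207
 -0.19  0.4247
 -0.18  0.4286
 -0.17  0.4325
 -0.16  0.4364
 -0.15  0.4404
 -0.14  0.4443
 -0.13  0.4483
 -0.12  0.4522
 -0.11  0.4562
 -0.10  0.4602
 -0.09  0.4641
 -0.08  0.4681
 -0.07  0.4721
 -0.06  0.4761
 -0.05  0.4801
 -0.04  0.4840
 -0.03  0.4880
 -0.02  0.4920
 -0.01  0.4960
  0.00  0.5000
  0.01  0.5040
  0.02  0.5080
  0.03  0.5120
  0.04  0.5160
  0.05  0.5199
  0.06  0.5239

σ√T = 0.44 × 0.5000 = 0.2200
d₁ = [ln(470/480) + (0.058 − 0.051 + ½·0.44²)·0.25] / (σ√T) = (-0.0211 + 0.0260) / 0.2200 = 0.0223 which rounds to 0.02
d₂ = 0.0223 − 0.2200 = -0.1977 which rounds to -0.20
exp(−qT) = exp(−0.051·0.25) = 0.9873;  exp(−rT) = exp(−0.058·0.25) = 0.9856
N(d₁) = N(0.02) = 0.5080;  N(d₂) = N(-0.20) = 0.4207
C = 470·0.9873·0.5080 − 480·0.9856·0.4207 = 235.7277 − 199.0281 = 36.6996

$36.70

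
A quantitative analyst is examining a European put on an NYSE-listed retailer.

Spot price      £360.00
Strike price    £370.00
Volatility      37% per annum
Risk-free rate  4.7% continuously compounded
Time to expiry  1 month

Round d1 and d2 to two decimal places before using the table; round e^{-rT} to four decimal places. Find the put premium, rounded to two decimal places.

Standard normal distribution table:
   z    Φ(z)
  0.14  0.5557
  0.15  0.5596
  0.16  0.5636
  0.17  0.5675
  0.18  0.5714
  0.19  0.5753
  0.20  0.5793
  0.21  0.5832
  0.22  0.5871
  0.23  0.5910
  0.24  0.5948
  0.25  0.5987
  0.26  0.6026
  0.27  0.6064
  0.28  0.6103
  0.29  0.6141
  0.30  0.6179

£19.19

σ√T = 0.37 × 0.2887 = 0.1068
d₁ = [ln(360/370) + (0.047 + 0.37²/2)·0.08333] / 0.1068 = [-0.0274 + 0.0096] / 0.1068 = -0.1664 which rounds to -0.17
d₂ = d₁ − σ√T = -0.1664 − 0.1068 = -0.2733 which rounds to -0.27
e^(−rT) = e^(−0.047·0.08333) = 0.9961
N(−d₂) = N(0.27) = 0.6064;  N(−d₁) = N(0.17) = 0.5675
P = 370·0.9961·0.6064 − 360·0.5675 = 223.4930 − 204.3000 = 19.1930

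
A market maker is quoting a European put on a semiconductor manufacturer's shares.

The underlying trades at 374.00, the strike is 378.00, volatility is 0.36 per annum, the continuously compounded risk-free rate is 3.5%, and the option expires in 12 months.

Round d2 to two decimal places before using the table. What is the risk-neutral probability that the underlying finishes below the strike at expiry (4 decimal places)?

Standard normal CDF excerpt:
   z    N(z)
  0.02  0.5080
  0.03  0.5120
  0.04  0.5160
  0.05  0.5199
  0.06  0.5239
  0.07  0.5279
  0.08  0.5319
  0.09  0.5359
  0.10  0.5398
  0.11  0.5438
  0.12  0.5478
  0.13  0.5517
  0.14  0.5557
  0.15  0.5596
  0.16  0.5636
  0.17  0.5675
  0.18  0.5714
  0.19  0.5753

0.5438

T = 1;  σ√T = 0.3600
d₁ = [ln(374/378) + (0.035 + ½·0.36²)·1] / (σ√T) = (-0.0106 + 0.0998) / 0.3600 = 0.2477 ≈ 0.25
d₂ = 0.2477 − 0.3600 = -0.1123 ≈ -0.11
Pr(exercise) under Q = N(−d₂) = N(0.11) = 0.5438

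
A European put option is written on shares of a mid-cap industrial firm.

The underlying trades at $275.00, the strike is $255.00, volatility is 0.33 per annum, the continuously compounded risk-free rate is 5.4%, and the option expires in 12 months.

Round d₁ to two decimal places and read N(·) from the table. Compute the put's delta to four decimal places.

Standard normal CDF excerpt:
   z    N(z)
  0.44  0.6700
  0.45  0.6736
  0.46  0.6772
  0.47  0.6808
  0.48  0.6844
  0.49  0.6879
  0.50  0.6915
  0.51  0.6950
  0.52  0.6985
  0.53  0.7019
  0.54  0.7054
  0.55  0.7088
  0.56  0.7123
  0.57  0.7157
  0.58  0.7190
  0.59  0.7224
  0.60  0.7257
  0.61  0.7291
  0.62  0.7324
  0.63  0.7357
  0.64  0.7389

σ√T = 0.33·√1 = 0.3300
d₁ = [ln(275/255) + (0.054 + 0.33²/2)·1] / 0.3300 = [0.0755 + 0.1085] / 0.3300 = 0.5574 ≈ 0.56
N(d₁) = N(0.56) = 0.7123
Δ_put = N(d₁) − 1 = 0.7123 − 1 = -0.2877

-0.2877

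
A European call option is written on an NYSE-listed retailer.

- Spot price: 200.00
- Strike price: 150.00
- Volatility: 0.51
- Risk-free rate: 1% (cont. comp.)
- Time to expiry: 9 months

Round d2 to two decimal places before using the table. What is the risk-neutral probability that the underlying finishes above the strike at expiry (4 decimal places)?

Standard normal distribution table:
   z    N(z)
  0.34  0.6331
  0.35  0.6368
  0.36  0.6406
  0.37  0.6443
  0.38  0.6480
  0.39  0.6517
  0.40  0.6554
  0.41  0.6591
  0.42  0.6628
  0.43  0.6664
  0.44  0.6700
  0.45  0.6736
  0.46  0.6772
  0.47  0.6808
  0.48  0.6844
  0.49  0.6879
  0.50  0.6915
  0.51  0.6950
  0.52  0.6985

0.6736

σ√T = 0.51 × 0.8660 = 0.4417
d₁ = [ln(200/150) + (0.01 + 0.51²/2)·0.75] / 0.4417 = [0.2877 + 0.1050] / 0.4417 = 0.8892 → 0.89
d₂ = d₁ − σ√T = 0.8892 − 0.4417 = 0.4475 → 0.45
Risk-neutral Pr[S_T > K] = N(d₂) = N(0.45) = 0.6736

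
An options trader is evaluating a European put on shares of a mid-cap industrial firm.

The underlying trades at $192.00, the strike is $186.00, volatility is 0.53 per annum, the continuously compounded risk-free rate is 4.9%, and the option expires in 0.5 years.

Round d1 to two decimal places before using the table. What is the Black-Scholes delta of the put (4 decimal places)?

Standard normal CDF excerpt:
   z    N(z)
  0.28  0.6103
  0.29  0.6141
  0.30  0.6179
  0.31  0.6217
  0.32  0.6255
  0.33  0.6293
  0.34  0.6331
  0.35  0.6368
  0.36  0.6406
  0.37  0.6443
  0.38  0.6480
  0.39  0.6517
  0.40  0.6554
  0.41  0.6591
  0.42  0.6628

σ√T = 0.53·√0.5 = 0.3748
ln(S/K) + (r + σ²/2)T = ln(192/186) + (0.049 + 0.53²/2)·0.5 = 0.0317 + 0.0947 = 0.1265
d₁ = 0.1265 / 0.3748 = 0.3375 ≈ 0.34
N(d₁) = N(0.34) = 0.6331
Δ_put = N(d₁) − 1 = 0.6331 − 1 = -0.3669

-0.3669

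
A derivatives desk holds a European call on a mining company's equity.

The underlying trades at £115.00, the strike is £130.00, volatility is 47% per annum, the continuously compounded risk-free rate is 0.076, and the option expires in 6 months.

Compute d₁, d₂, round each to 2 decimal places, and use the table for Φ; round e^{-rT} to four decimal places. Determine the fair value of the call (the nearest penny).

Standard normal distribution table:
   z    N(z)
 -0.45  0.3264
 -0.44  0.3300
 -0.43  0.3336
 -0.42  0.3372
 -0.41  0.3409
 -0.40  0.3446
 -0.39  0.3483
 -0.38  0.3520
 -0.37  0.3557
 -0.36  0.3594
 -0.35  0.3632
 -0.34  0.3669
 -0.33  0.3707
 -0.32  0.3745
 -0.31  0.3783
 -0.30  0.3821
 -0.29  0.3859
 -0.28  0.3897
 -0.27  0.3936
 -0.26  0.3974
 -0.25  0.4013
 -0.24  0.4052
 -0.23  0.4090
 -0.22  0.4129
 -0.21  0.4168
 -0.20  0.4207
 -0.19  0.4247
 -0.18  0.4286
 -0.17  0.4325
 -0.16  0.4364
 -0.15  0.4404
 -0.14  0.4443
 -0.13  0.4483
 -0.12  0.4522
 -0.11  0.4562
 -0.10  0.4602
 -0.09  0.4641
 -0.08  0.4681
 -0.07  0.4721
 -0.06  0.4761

σ√T = 0.47 × 0.7071 = 0.3323
d₁ = [ln(115/130) + (0.076 + ½·0.47²)·0.5] / (σ√T) = (-0.1226 + 0.0932) / 0.3323 = -0.0884 ⇒ -0.09
d₂ = -0.0884 − 0.3323 = -0.4207 ⇒ -0.42
exp(−rT) = exp(−0.076·0.5) = 0.9627
N(d₁) = N(-0.09) = 0.4641;  N(d₂) = N(-0.42) = 0.3372
C = 115·0.4641 − 130·0.9627·0.3372 = 53.3715 − 42.2009 = 11.1706

£11.17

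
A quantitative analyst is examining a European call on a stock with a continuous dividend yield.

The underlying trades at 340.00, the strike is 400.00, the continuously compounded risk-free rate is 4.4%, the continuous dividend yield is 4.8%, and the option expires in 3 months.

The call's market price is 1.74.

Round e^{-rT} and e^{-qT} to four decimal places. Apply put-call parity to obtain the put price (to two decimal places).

exp(−qT) = exp(−0.048·0.25) = 0.9881;  exp(−rT) = exp(−0.044·0.25) = 0.9891
Put-call parity: C − P = S·e^(−qT) − K·e^(−rT) = 340·0.9881 − 400·0.9891 = 335.9540 − 395.6400 = -59.6860
P = C − (C − P) = 1.74 − (-59.6860) = 61.4260

61.43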